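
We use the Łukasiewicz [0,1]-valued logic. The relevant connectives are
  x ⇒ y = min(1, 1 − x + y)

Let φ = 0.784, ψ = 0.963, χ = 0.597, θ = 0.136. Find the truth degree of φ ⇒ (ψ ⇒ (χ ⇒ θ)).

0.792

χ ⇒ θ = min(1, 1 − 0.597 + 0.136) = min(1, 0.539) = 0.539
ψ ⇒ (χ ⇒ θ) = min(1, 1 − 0.963 + 0.539) = min(1, 0.576) = 0.576
φ ⇒ (ψ ⇒ (χ ⇒ θ)) = min(1, 1 − 0.784 + 0.576) = min(1, 0.792) = 0.792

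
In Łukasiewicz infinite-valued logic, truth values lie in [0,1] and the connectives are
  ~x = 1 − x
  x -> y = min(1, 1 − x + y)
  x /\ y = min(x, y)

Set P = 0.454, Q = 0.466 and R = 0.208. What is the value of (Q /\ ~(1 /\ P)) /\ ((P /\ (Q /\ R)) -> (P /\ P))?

1 /\ P = min(1.000, 0.454) = 0.454
~(1 /\ P) = 1 − 0.454 = 0.546
Q /\ ~(1 /\ P) = min(0.466, 0.546) = 0.466
Q /\ R = min(0.466, 0.208) = 0.208
P /\ (Q /\ R) = min(0.454, 0.208) = 0.208
P /\ P = min(0.454, 0.454) = 0.454
(P /\ (Q /\ R)) -> (P /\ P) = min(1, 1 − 0.208 + 0.454) = min(1, 1.246) = 1.000
(Q /\ ~(1 /\ P)) /\ ((P /\ (Q /\ R)) -> (P /\ P)) = min(0.466, 1.000) = 0.466

0.466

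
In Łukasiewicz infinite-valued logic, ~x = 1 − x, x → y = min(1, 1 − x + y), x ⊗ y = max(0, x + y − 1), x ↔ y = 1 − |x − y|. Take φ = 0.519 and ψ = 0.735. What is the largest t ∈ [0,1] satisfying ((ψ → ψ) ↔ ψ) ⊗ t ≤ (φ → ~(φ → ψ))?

0.746

ψ → ψ = min(1, 1 − 0.735 + 0.735) = min(1, 1.000) = 1.000
(ψ → ψ) ↔ ψ = 1 − |1.000 − 0.735| = 1 − 0.265 = 0.735
So the left factor is (ψ → ψ) ↔ ψ = 0.735.
φ → ψ = min(1, 1 − 0.519 + 0.735) = min(1, 1.216) = 1.000
~(φ → ψ) = 1 − 1.000 = 0.000
φ → ~(φ → ψ) = min(1, 1 − 0.519 + 0.000) = min(1, 0.481) = 0.481
So the right-hand bound is φ → ~(φ → ψ) = 0.481.
The residuum of the Łukasiewicz t-norm gives the supremum: min(1, 1 − 0.735 + 0.481).
1 − 0.735 + 0.481 = 0.746, so t = min(1, 0.746) = 0.746.
Check: 0.735 ⊗ 0.746 = max(0, 0.481) = 0.481 ≤ 0.481.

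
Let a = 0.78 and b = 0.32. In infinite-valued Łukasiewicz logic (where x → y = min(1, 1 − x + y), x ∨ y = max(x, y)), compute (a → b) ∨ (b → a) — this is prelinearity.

1.00

a → b = min(1, 1 − 0.78 + 0.32) = min(1, 0.54) = 0.54
b → a = min(1, 1 − 0.32 + 0.78) = min(1, 1.46) = 1.00
(a → b) ∨ (b → a) = max(0.54, 1.00) = 1.00
(As expected: a Ł∞-tautology — holds in every MV-chain.)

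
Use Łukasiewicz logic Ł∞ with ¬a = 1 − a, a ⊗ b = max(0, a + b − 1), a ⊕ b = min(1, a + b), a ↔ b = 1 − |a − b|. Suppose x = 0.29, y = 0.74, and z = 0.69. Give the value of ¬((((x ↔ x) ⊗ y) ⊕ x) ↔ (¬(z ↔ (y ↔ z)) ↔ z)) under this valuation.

x ↔ x = 1 − |0.29 − 0.29| = 1 − 0.00 = 1.00
(x ↔ x) ⊗ y = max(0, 1.00 + 0.74 − 1) = max(0, 0.74) = 0.74
((x ↔ x) ⊗ y) ⊕ x = min(1, 0.74 + 0.29) = min(1, 1.03) = 1.00
y ↔ z = 1 − |0.74 − 0.69| = 1 − 0.05 = 0.95
z ↔ (y ↔ z) = 1 − |0.69 − 0.95| = 1 − 0.26 = 0.74
¬(z ↔ (y ↔ z)) = 1 − 0.74 = 0.26
¬(z ↔ (y ↔ z)) ↔ z = 1 − |0.26 − 0.69| = 1 − 0.43 = 0.57
(((x ↔ x) ⊗ y) ⊕ x) ↔ (¬(z ↔ (y ↔ z)) ↔ z) = 1 − |1.00 − 0.57| = 1 − 0.43 = 0.57
¬((((x ↔ x) ⊗ y) ⊕ x) ↔ (¬(z ↔ (y ↔ z)) ↔ z)) = 1 − 0.57 = 0.43

0.43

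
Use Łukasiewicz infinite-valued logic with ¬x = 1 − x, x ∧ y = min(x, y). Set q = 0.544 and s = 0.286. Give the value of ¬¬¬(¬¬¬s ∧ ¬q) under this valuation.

0.544

¬s = 1 − 0.286 = 0.714
¬¬s = 1 − 0.714 = 0.286
¬¬¬s = 1 − 0.286 = 0.714
¬q = 1 − 0.544 = 0.456
¬¬¬s ∧ ¬q = min(0.714, 0.456) = 0.456
¬(¬¬¬s ∧ ¬q) = 1 − 0.456 = 0.544
¬¬(¬¬¬s ∧ ¬q) = 1 − 0.544 = 0.456
¬¬¬(¬¬¬s ∧ ¬q) = 1 − 0.456 = 0.544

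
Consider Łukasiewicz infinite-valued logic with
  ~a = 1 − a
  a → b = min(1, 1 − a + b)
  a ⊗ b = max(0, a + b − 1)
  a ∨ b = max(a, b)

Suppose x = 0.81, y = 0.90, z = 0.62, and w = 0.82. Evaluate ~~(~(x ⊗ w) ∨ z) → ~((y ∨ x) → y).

0.38

x ⊗ w = max(0, 0.81 + 0.82 − 1) = max(0, 0.63) = 0.63
~(x ⊗ w) = 1 − 0.63 = 0.37
~(x ⊗ w) ∨ z = max(0.37, 0.62) = 0.62
~(~(x ⊗ w) ∨ z) = 1 − 0.62 = 0.38
~~(~(x ⊗ w) ∨ z) = 1 − 0.38 = 0.62
y ∨ x = max(0.90, 0.81) = 0.90
(y ∨ x) → y = min(1, 1 − 0.90 + 0.90) = min(1, 1.00) = 1.00
~((y ∨ x) → y) = 1 − 1.00 = 0.00
~~(~(x ⊗ w) ∨ z) → ~((y ∨ x) → y) = min(1, 1 − 0.62 + 0.00) = min(1, 0.38) = 0.38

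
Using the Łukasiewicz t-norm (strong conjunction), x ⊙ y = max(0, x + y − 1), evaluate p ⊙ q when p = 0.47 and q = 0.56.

p ⊙ q = max(0, 0.47 + 0.56 − 1) = max(0, 0.03) = 0.03
For comparison, the Gödel (minimum) t-norm min(x, y) would give 0.47.

0.03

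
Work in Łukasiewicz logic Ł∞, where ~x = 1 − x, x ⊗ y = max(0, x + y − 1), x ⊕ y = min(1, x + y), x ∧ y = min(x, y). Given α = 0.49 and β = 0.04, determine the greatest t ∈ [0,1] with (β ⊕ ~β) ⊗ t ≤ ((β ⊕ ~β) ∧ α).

0.49

~β = 1 − 0.04 = 0.96
β ⊕ ~β = min(1, 0.04 + 0.96) = min(1, 1.00) = 1.00
So the left factor is β ⊕ ~β = 1.00.
(β ⊕ ~β) ∧ α = min(1.00, 0.49) = 0.49
So the right-hand bound is (β ⊕ ~β) ∧ α = 0.49.
The residuum of the Łukasiewicz t-norm gives the supremum: min(1, 1 − 1.00 + 0.49).
1 − 1.00 + 0.49 = 0.49, so t = min(1, 0.49) = 0.49.
Check: 1.00 ⊗ 0.49 = max(0, 0.49) = 0.49 ≤ 0.49.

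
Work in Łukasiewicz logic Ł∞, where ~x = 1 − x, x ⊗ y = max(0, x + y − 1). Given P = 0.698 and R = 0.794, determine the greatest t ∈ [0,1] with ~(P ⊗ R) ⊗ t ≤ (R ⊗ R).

P ⊗ R = max(0, 0.698 + 0.794 − 1) = max(0, 0.492) = 0.492
~(P ⊗ R) = 1 − 0.492 = 0.508
So the left factor is ~(P ⊗ R) = 0.508.
R ⊗ R = max(0, 0.794 + 0.794 − 1) = max(0, 0.588) = 0.588
So the right-hand bound is R ⊗ R = 0.588.
The residuum of the Łukasiewicz t-norm gives the supremum: min(1, 1 − 0.508 + 0.588).
1 − 0.508 + 0.588 = 1.080, so t = min(1, 1.080) = 1.000.
Check: 0.508 ⊗ 1.000 = max(0, 0.508) = 0.508 ≤ 0.588.

1.000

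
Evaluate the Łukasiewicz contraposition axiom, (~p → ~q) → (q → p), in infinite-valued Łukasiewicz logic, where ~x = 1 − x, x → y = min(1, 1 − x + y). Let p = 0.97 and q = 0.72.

1.00

~p = 1 − 0.97 = 0.03
~q = 1 − 0.72 = 0.28
~p → ~q = min(1, 1 − 0.03 + 0.28) = min(1, 1.25) = 1.00
q → p = min(1, 1 − 0.72 + 0.97) = min(1, 1.25) = 1.00
(~p → ~q) → (q → p) = min(1, 1 − 1.00 + 1.00) = min(1, 1.00) = 1.00
(As expected: an axiom of Ł∞, always 1.)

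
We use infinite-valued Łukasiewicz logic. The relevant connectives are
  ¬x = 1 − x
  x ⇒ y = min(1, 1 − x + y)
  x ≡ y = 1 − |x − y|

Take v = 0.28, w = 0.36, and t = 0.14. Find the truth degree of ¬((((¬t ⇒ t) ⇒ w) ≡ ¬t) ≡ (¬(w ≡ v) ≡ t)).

¬t = 1 − 0.14 = 0.86
¬t ⇒ t = min(1, 1 − 0.86 + 0.14) = min(1, 0.28) = 0.28
(¬t ⇒ t) ⇒ w = min(1, 1 − 0.28 + 0.36) = min(1, 1.08) = 1.00
((¬t ⇒ t) ⇒ w) ≡ ¬t = 1 − |1.00 − 0.86| = 1 − 0.14 = 0.86
w ≡ v = 1 − |0.36 − 0.28| = 1 − 0.08 = 0.92
¬(w ≡ v) = 1 − 0.92 = 0.08
¬(w ≡ v) ≡ t = 1 − |0.08 − 0.14| = 1 − 0.06 = 0.94
(((¬t ⇒ t) ⇒ w) ≡ ¬t) ≡ (¬(w ≡ v) ≡ t) = 1 − |0.86 − 0.94| = 1 − 0.08 = 0.92
¬((((¬t ⇒ t) ⇒ w) ≡ ¬t) ≡ (¬(w ≡ v) ≡ t)) = 1 − 0.92 = 0.08

0.08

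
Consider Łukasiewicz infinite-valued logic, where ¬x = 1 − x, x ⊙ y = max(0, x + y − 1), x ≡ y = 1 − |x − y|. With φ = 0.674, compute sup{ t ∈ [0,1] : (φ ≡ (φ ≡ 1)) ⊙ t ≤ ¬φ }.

0.326

φ ≡ 1 = 1 − |0.674 − 1.000| = 1 − 0.326 = 0.674
φ ≡ (φ ≡ 1) = 1 − |0.674 − 0.674| = 1 − 0.000 = 1.000
So the left factor is φ ≡ (φ ≡ 1) = 1.000.
¬φ = 1 − 0.674 = 0.326
So the right-hand bound is ¬φ = 0.326.
The residuum of the Łukasiewicz t-norm gives the supremum: min(1, 1 − 1.000 + 0.326).
1 − 1.000 + 0.326 = 0.326, so t = min(1, 0.326) = 0.326.
Check: 1.000 ⊙ 0.326 = max(0, 0.326) = 0.326 ≤ 0.326.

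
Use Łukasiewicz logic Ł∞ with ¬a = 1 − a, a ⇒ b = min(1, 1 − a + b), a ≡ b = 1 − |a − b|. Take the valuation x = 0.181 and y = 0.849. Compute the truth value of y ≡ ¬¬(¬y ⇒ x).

0.849

¬y = 1 − 0.849 = 0.151
¬y ⇒ x = min(1, 1 − 0.151 + 0.181) = min(1, 1.030) = 1.000
¬(¬y ⇒ x) = 1 − 1.000 = 0.000
¬¬(¬y ⇒ x) = 1 − 0.000 = 1.000
y ≡ ¬¬(¬y ⇒ x) = 1 − |0.849 − 1.000| = 1 − 0.151 = 0.849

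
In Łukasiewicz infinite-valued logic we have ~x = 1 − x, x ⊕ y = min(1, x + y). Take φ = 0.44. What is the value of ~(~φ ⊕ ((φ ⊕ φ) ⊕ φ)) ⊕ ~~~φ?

0.56

~φ = 1 − 0.44 = 0.56
φ ⊕ φ = min(1, 0.44 + 0.44) = min(1, 0.88) = 0.88
(φ ⊕ φ) ⊕ φ = min(1, 0.88 + 0.44) = min(1, 1.32) = 1.00
~φ ⊕ ((φ ⊕ φ) ⊕ φ) = min(1, 0.56 + 1.00) = min(1, 1.56) = 1.00
~(~φ ⊕ ((φ ⊕ φ) ⊕ φ)) = 1 − 1.00 = 0.00
~~φ = 1 − 0.56 = 0.44
~~~φ = 1 − 0.44 = 0.56
~(~φ ⊕ ((φ ⊕ φ) ⊕ φ)) ⊕ ~~~φ = min(1, 0.00 + 0.56) = min(1, 0.56) = 0.56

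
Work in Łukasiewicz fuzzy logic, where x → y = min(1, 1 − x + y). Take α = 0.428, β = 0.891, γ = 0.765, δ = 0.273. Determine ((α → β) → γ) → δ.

α → β = min(1, 1 − 0.428 + 0.891) = min(1, 1.463) = 1.000
(α → β) → γ = min(1, 1 − 1.000 + 0.765) = min(1, 0.765) = 0.765
((α → β) → γ) → δ = min(1, 1 − 0.765 + 0.273) = min(1, 0.508) = 0.508

0.508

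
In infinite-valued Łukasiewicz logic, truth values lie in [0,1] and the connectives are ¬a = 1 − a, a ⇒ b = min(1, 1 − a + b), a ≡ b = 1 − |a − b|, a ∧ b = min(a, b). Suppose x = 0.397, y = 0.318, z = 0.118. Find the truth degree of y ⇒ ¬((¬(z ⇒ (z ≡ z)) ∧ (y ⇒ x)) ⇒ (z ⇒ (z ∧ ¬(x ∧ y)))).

0.682

z ≡ z = 1 − |0.118 − 0.118| = 1 − 0.000 = 1.000
z ⇒ (z ≡ z) = min(1, 1 − 0.118 + 1.000) = min(1, 1.882) = 1.000
¬(z ⇒ (z ≡ z)) = 1 − 1.000 = 0.000
y ⇒ x = min(1, 1 − 0.318 + 0.397) = min(1, 1.079) = 1.000
¬(z ⇒ (z ≡ z)) ∧ (y ⇒ x) = min(0.000, 1.000) = 0.000
x ∧ y = min(0.397, 0.318) = 0.318
¬(x ∧ y) = 1 − 0.318 = 0.682
z ∧ ¬(x ∧ y) = min(0.118, 0.682) = 0.118
z ⇒ (z ∧ ¬(x ∧ y)) = min(1, 1 − 0.118 + 0.118) = min(1, 1.000) = 1.000
(¬(z ⇒ (z ≡ z)) ∧ (y ⇒ x)) ⇒ (z ⇒ (z ∧ ¬(x ∧ y))) = min(1, 1 − 0.000 + 1.000) = min(1, 2.000) = 1.000
¬((¬(z ⇒ (z ≡ z)) ∧ (y ⇒ x)) ⇒ (z ⇒ (z ∧ ¬(x ∧ y)))) = 1 − 1.000 = 0.000
y ⇒ ¬((¬(z ⇒ (z ≡ z)) ∧ (y ⇒ x)) ⇒ (z ⇒ (z ∧ ¬(x ∧ y)))) = min(1, 1 − 0.318 + 0.000) = min(1, 0.682) = 0.682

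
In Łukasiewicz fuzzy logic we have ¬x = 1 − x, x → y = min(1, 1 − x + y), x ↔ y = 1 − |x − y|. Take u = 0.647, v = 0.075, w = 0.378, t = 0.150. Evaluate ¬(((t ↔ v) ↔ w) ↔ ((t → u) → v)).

0.378

t ↔ v = 1 − |0.150 − 0.075| = 1 − 0.075 = 0.925
(t ↔ v) ↔ w = 1 − |0.925 − 0.378| = 1 − 0.547 = 0.453
t → u = min(1, 1 − 0.150 + 0.647) = min(1, 1.497) = 1.000
(t → u) → v = min(1, 1 − 1.000 + 0.075) = min(1, 0.075) = 0.075
((t ↔ v) ↔ w) ↔ ((t → u) → v) = 1 − |0.453 − 0.075| = 1 − 0.378 = 0.622
¬(((t ↔ v) ↔ w) ↔ ((t → u) → v)) = 1 − 0.622 = 0.378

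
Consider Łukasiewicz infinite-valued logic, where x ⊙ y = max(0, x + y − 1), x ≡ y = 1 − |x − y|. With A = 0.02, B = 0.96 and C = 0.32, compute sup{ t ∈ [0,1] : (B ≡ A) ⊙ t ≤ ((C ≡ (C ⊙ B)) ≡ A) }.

1.00

B ≡ A = 1 − |0.96 − 0.02| = 1 − 0.94 = 0.06
So the left factor is B ≡ A = 0.06.
C ⊙ B = max(0, 0.32 + 0.96 − 1) = max(0, 0.28) = 0.28
C ≡ (C ⊙ B) = 1 − |0.32 − 0.28| = 1 − 0.04 = 0.96
(C ≡ (C ⊙ B)) ≡ A = 1 − |0.96 − 0.02| = 1 − 0.94 = 0.06
So the right-hand bound is (C ≡ (C ⊙ B)) ≡ A = 0.06.
The residuum of the Łukasiewicz t-norm gives the supremum: min(1, 1 − 0.06 + 0.06).
1 − 0.06 + 0.06 = 1.00, so t = min(1, 1.00) = 1.00.
Check: 0.06 ⊙ 1.00 = max(0, 0.06) = 0.06 ≤ 0.06.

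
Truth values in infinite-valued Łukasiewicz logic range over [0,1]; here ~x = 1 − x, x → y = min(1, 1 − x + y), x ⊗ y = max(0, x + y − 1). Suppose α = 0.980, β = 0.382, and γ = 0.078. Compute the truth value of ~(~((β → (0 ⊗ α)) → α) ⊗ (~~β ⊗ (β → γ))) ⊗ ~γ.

0 ⊗ α = max(0, 0.000 + 0.980 − 1) = max(0, -0.020) = 0.000
β → (0 ⊗ α) = min(1, 1 − 0.382 + 0.000) = min(1, 0.618) = 0.618
(β → (0 ⊗ α)) → α = min(1, 1 − 0.618 + 0.980) = min(1, 1.362) = 1.000
~((β → (0 ⊗ α)) → α) = 1 − 1.000 = 0.000
~β = 1 − 0.382 = 0.618
~~β = 1 − 0.618 = 0.382
β → γ = min(1, 1 − 0.382 + 0.078) = min(1, 0.696) = 0.696
~~β ⊗ (β → γ) = max(0, 0.382 + 0.696 − 1) = max(0, 0.078) = 0.078
~((β → (0 ⊗ α)) → α) ⊗ (~~β ⊗ (β → γ)) = max(0, 0.000 + 0.078 − 1) = max(0, -0.922) = 0.000
~(~((β → (0 ⊗ α)) → α) ⊗ (~~β ⊗ (β → γ))) = 1 − 0.000 = 1.000
~γ = 1 − 0.078 = 0.922
~(~((β → (0 ⊗ α)) → α) ⊗ (~~β ⊗ (β → γ))) ⊗ ~γ = max(0, 1.000 + 0.922 − 1) = max(0, 0.922) = 0.922

0.922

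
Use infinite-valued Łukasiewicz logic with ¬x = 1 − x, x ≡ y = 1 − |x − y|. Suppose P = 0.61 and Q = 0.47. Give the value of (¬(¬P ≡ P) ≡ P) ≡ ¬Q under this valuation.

0.92

¬P = 1 − 0.61 = 0.39
¬P ≡ P = 1 − |0.39 − 0.61| = 1 − 0.22 = 0.78
¬(¬P ≡ P) = 1 − 0.78 = 0.22
¬(¬P ≡ P) ≡ P = 1 − |0.22 − 0.61| = 1 − 0.39 = 0.61
¬Q = 1 − 0.47 = 0.53
(¬(¬P ≡ P) ≡ P) ≡ ¬Q = 1 − |0.61 − 0.53| = 1 − 0.08 = 0.92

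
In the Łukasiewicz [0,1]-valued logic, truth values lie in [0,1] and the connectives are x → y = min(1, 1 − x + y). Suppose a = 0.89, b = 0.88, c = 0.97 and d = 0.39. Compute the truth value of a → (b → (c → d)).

0.65

c → d = min(1, 1 − 0.97 + 0.39) = min(1, 0.42) = 0.42
b → (c → d) = min(1, 1 − 0.88 + 0.42) = min(1, 0.54) = 0.54
a → (b → (c → d)) = min(1, 1 − 0.89 + 0.54) = min(1, 0.65) = 0.65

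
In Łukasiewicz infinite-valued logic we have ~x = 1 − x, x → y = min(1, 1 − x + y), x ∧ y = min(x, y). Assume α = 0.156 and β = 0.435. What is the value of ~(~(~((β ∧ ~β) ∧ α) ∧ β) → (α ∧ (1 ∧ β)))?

0.409

~β = 1 − 0.435 = 0.565
β ∧ ~β = min(0.435, 0.565) = 0.435
(β ∧ ~β) ∧ α = min(0.435, 0.156) = 0.156
~((β ∧ ~β) ∧ α) = 1 − 0.156 = 0.844
~((β ∧ ~β) ∧ α) ∧ β = min(0.844, 0.435) = 0.435
~(~((β ∧ ~β) ∧ α) ∧ β) = 1 − 0.435 = 0.565
1 ∧ β = min(1.000, 0.435) = 0.435
α ∧ (1 ∧ β) = min(0.156, 0.435) = 0.156
~(~((β ∧ ~β) ∧ α) ∧ β) → (α ∧ (1 ∧ β)) = min(1, 1 − 0.565 + 0.156) = min(1, 0.591) = 0.591
~(~(~((β ∧ ~β) ∧ α) ∧ β) → (α ∧ (1 ∧ β))) = 1 − 0.591 = 0.409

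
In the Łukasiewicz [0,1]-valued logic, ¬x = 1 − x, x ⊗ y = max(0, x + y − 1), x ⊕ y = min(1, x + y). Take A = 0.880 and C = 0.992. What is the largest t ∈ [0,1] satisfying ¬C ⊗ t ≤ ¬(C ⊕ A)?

¬C = 1 − 0.992 = 0.008
So the left factor is ¬C = 0.008.
C ⊕ A = min(1, 0.992 + 0.880) = min(1, 1.872) = 1.000
¬(C ⊕ A) = 1 − 1.000 = 0.000
So the right-hand bound is ¬(C ⊕ A) = 0.000.
The residuum of the Łukasiewicz t-norm gives the supremum: min(1, 1 − 0.008 + 0.000).
1 − 0.008 + 0.000 = 0.992, so t = min(1, 0.992) = 0.992.
Check: 0.008 ⊗ 0.992 = max(0, 0.000) = 0.000 ≤ 0.000.

0.992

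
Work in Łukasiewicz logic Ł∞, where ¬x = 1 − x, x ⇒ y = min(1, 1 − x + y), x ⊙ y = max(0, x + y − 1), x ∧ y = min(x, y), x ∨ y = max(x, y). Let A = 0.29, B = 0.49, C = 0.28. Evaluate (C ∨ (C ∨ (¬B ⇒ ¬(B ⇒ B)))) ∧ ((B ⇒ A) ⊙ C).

0.08

¬B = 1 − 0.49 = 0.51
B ⇒ B = min(1, 1 − 0.49 + 0.49) = min(1, 1.00) = 1.00
¬(B ⇒ B) = 1 − 1.00 = 0.00
¬B ⇒ ¬(B ⇒ B) = min(1, 1 − 0.51 + 0.00) = min(1, 0.49) = 0.49
C ∨ (¬B ⇒ ¬(B ⇒ B)) = max(0.28, 0.49) = 0.49
C ∨ (C ∨ (¬B ⇒ ¬(B ⇒ B))) = max(0.28, 0.49) = 0.49
B ⇒ A = min(1, 1 − 0.49 + 0.29) = min(1, 0.80) = 0.80
(B ⇒ A) ⊙ C = max(0, 0.80 + 0.28 − 1) = max(0, 0.08) = 0.08
(C ∨ (C ∨ (¬B ⇒ ¬(B ⇒ B)))) ∧ ((B ⇒ A) ⊙ C) = min(0.49, 0.08) = 0.08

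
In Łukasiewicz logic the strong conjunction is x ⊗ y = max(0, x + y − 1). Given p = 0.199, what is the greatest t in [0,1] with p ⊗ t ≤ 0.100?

The residuum of the Łukasiewicz t-norm gives the supremum: min(1, 1 − 0.199 + 0.100).
1 − 0.199 + 0.100 = 0.901, so t = min(1, 0.901) = 0.901.
Check: 0.199 ⊗ 0.901 = max(0, 0.100) = 0.100 ≤ 0.100.

0.901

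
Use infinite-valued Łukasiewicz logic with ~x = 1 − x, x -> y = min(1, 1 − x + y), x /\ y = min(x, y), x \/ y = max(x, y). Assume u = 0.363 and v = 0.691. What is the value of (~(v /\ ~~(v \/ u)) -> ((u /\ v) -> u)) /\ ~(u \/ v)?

0.309

v \/ u = max(0.691, 0.363) = 0.691
~(v \/ u) = 1 − 0.691 = 0.309
~~(v \/ u) = 1 − 0.309 = 0.691
v /\ ~~(v \/ u) = min(0.691, 0.691) = 0.691
~(v /\ ~~(v \/ u)) = 1 − 0.691 = 0.309
u /\ v = min(0.363, 0.691) = 0.363
(u /\ v) -> u = min(1, 1 − 0.363 + 0.363) = min(1, 1.000) = 1.000
~(v /\ ~~(v \/ u)) -> ((u /\ v) -> u) = min(1, 1 − 0.309 + 1.000) = min(1, 1.691) = 1.000
u \/ v = max(0.363, 0.691) = 0.691
~(u \/ v) = 1 − 0.691 = 0.309
(~(v /\ ~~(v \/ u)) -> ((u /\ v) -> u)) /\ ~(u \/ v) = min(1.000, 0.309) = 0.309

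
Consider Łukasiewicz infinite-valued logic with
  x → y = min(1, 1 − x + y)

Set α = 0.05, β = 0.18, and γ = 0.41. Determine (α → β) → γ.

0.41

α → β = min(1, 1 − 0.05 + 0.18) = min(1, 1.13) = 1.00
(α → β) → γ = min(1, 1 − 1.00 + 0.41) = min(1, 0.41) = 0.41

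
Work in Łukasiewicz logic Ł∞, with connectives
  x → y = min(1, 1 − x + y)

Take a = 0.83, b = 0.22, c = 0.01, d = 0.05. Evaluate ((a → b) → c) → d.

a → b = min(1, 1 − 0.83 + 0.22) = min(1, 0.39) = 0.39
(a → b) → c = min(1, 1 − 0.39 + 0.01) = min(1, 0.62) = 0.62
((a → b) → c) → d = min(1, 1 − 0.62 + 0.05) = min(1, 0.43) = 0.43

0.43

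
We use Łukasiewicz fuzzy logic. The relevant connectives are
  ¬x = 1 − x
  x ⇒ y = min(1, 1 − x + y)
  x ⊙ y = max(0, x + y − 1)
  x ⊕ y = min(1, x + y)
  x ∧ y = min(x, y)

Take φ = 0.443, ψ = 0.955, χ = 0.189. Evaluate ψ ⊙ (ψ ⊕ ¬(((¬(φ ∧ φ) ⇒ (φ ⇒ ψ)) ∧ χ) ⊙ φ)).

φ ∧ φ = min(0.443, 0.443) = 0.443
¬(φ ∧ φ) = 1 − 0.443 = 0.557
φ ⇒ ψ = min(1, 1 − 0.443 + 0.955) = min(1, 1.512) = 1.000
¬(φ ∧ φ) ⇒ (φ ⇒ ψ) = min(1, 1 − 0.557 + 1.000) = min(1, 1.443) = 1.000
(¬(φ ∧ φ) ⇒ (φ ⇒ ψ)) ∧ χ = min(1.000, 0.189) = 0.189
((¬(φ ∧ φ) ⇒ (φ ⇒ ψ)) ∧ χ) ⊙ φ = max(0, 0.189 + 0.443 − 1) = max(0, -0.368) = 0.000
¬(((¬(φ ∧ φ) ⇒ (φ ⇒ ψ)) ∧ χ) ⊙ φ) = 1 − 0.000 = 1.000
ψ ⊕ ¬(((¬(φ ∧ φ) ⇒ (φ ⇒ ψ)) ∧ χ) ⊙ φ) = min(1, 0.955 + 1.000) = min(1, 1.955) = 1.000
ψ ⊙ (ψ ⊕ ¬(((¬(φ ∧ φ) ⇒ (φ ⇒ ψ)) ∧ χ) ⊙ φ)) = max(0, 0.955 + 1.000 − 1) = max(0, 0.955) = 0.955

0.955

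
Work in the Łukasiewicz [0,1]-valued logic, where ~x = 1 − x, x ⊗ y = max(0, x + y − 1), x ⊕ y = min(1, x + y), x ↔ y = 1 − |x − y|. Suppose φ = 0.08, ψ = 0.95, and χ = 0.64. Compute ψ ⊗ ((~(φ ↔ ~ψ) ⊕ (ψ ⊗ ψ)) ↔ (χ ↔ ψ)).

0.71

~ψ = 1 − 0.95 = 0.05
φ ↔ ~ψ = 1 − |0.08 − 0.05| = 1 − 0.03 = 0.97
~(φ ↔ ~ψ) = 1 − 0.97 = 0.03
ψ ⊗ ψ = max(0, 0.95 + 0.95 − 1) = max(0, 0.90) = 0.90
~(φ ↔ ~ψ) ⊕ (ψ ⊗ ψ) = min(1, 0.03 + 0.90) = min(1, 0.93) = 0.93
χ ↔ ψ = 1 − |0.64 − 0.95| = 1 − 0.31 = 0.69
(~(φ ↔ ~ψ) ⊕ (ψ ⊗ ψ)) ↔ (χ ↔ ψ) = 1 − |0.93 − 0.69| = 1 − 0.24 = 0.76
ψ ⊗ ((~(φ ↔ ~ψ) ⊕ (ψ ⊗ ψ)) ↔ (χ ↔ ψ)) = max(0, 0.95 + 0.76 − 1) = max(0, 0.71) = 0.71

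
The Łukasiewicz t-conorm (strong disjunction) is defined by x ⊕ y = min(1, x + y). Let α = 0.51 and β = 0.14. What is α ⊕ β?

α ⊕ β = min(1, 0.51 + 0.14) = min(1, 0.65) = 0.65
For comparison, the Gödel t-conorm max(x, y) would give 0.51.

0.65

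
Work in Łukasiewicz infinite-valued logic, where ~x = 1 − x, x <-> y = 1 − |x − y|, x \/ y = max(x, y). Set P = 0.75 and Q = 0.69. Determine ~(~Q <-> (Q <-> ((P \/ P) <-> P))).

0.38

~Q = 1 − 0.69 = 0.31
P \/ P = max(0.75, 0.75) = 0.75
(P \/ P) <-> P = 1 − |0.75 − 0.75| = 1 − 0.00 = 1.00
Q <-> ((P \/ P) <-> P) = 1 − |0.69 − 1.00| = 1 − 0.31 = 0.69
~Q <-> (Q <-> ((P \/ P) <-> P)) = 1 − |0.31 − 0.69| = 1 − 0.38 = 0.62
~(~Q <-> (Q <-> ((P \/ P) <-> P))) = 1 − 0.62 = 0.38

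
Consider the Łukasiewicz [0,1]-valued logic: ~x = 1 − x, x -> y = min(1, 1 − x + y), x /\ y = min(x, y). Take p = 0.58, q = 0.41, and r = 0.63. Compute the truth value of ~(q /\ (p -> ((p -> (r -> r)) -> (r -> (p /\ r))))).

r -> r = min(1, 1 − 0.63 + 0.63) = min(1, 1.00) = 1.00
p -> (r -> r) = min(1, 1 − 0.58 + 1.00) = min(1, 1.42) = 1.00
p /\ r = min(0.58, 0.63) = 0.58
r -> (p /\ r) = min(1, 1 − 0.63 + 0.58) = min(1, 0.95) = 0.95
(p -> (r -> r)) -> (r -> (p /\ r)) = min(1, 1 − 1.00 + 0.95) = min(1, 0.95) = 0.95
p -> ((p -> (r -> r)) -> (r -> (p /\ r))) = min(1, 1 − 0.58 + 0.95) = min(1, 1.37) = 1.00
q /\ (p -> ((p -> (r -> r)) -> (r -> (p /\ r)))) = min(0.41, 1.00) = 0.41
~(q /\ (p -> ((p -> (r -> r)) -> (r -> (p /\ r))))) = 1 − 0.41 = 0.59

0.59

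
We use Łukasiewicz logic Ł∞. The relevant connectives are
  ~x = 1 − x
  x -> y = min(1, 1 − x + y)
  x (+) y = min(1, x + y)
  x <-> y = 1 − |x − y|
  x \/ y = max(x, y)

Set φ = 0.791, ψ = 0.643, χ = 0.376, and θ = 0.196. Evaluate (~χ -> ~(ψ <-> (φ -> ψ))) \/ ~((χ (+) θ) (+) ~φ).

0.585

~χ = 1 − 0.376 = 0.624
φ -> ψ = min(1, 1 − 0.791 + 0.643) = min(1, 0.852) = 0.852
ψ <-> (φ -> ψ) = 1 − |0.643 − 0.852| = 1 − 0.209 = 0.791
~(ψ <-> (φ -> ψ)) = 1 − 0.791 = 0.209
~χ -> ~(ψ <-> (φ -> ψ)) = min(1, 1 − 0.624 + 0.209) = min(1, 0.585) = 0.585
χ (+) θ = min(1, 0.376 + 0.196) = min(1, 0.572) = 0.572
~φ = 1 − 0.791 = 0.209
(χ (+) θ) (+) ~φ = min(1, 0.572 + 0.209) = min(1, 0.781) = 0.781
~((χ (+) θ) (+) ~φ) = 1 − 0.781 = 0.219
(~χ -> ~(ψ <-> (φ -> ψ))) \/ ~((χ (+) θ) (+) ~φ) = max(0.585, 0.219) = 0.585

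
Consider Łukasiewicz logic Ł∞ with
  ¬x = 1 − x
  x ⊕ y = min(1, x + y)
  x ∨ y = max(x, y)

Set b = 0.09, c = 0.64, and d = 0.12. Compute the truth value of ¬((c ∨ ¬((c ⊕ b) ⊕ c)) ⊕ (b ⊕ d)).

0.15

c ⊕ b = min(1, 0.64 + 0.09) = min(1, 0.73) = 0.73
(c ⊕ b) ⊕ c = min(1, 0.73 + 0.64) = min(1, 1.37) = 1.00
¬((c ⊕ b) ⊕ c) = 1 − 1.00 = 0.00
c ∨ ¬((c ⊕ b) ⊕ c) = max(0.64, 0.00) = 0.64
b ⊕ d = min(1, 0.09 + 0.12) = min(1, 0.21) = 0.21
(c ∨ ¬((c ⊕ b) ⊕ c)) ⊕ (b ⊕ d) = min(1, 0.64 + 0.21) = min(1, 0.85) = 0.85
¬((c ∨ ¬((c ⊕ b) ⊕ c)) ⊕ (b ⊕ d)) = 1 − 0.85 = 0.15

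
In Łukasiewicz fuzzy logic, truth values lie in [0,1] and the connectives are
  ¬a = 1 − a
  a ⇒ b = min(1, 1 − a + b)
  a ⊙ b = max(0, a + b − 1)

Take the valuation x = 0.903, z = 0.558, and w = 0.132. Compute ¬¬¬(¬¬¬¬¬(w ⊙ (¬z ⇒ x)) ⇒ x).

¬z = 1 − 0.558 = 0.442
¬z ⇒ x = min(1, 1 − 0.442 + 0.903) = min(1, 1.461) = 1.000
w ⊙ (¬z ⇒ x) = max(0, 0.132 + 1.000 − 1) = max(0, 0.132) = 0.132
¬(w ⊙ (¬z ⇒ x)) = 1 − 0.132 = 0.868
¬¬(w ⊙ (¬z ⇒ x)) = 1 − 0.868 = 0.132
¬¬¬(w ⊙ (¬z ⇒ x)) = 1 − 0.132 = 0.868
¬¬¬¬(w ⊙ (¬z ⇒ x)) = 1 − 0.868 = 0.132
¬¬¬¬¬(w ⊙ (¬z ⇒ x)) = 1 − 0.132 = 0.868
¬¬¬¬¬(w ⊙ (¬z ⇒ x)) ⇒ x = min(1, 1 − 0.868 + 0.903) = min(1, 1.035) = 1.000
¬(¬¬¬¬¬(w ⊙ (¬z ⇒ x)) ⇒ x) = 1 − 1.000 = 0.000
¬¬(¬¬¬¬¬(w ⊙ (¬z ⇒ x)) ⇒ x) = 1 − 0.000 = 1.000
¬¬¬(¬¬¬¬¬(w ⊙ (¬z ⇒ x)) ⇒ x) = 1 − 1.000 = 0.000

0.000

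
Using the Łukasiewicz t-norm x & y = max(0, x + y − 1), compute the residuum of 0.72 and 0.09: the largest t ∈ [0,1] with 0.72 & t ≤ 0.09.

The residuum of the Łukasiewicz t-norm gives the supremum: min(1, 1 − 0.72 + 0.09).
1 − 0.72 + 0.09 = 0.37, so t = min(1, 0.37) = 0.37.
Check: 0.72 & 0.37 = max(0, 0.09) = 0.09 ≤ 0.09.

0.37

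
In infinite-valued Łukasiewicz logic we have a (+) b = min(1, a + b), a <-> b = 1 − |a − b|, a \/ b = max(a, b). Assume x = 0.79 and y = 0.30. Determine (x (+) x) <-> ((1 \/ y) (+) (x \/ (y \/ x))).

1.00

x (+) x = min(1, 0.79 + 0.79) = min(1, 1.58) = 1.00
1 \/ y = max(1.00, 0.30) = 1.00
y \/ x = max(0.30, 0.79) = 0.79
x \/ (y \/ x) = max(0.79, 0.79) = 0.79
(1 \/ y) (+) (x \/ (y \/ x)) = min(1, 1.00 + 0.79) = min(1, 1.79) = 1.00
(x (+) x) <-> ((1 \/ y) (+) (x \/ (y \/ x))) = 1 − |1.00 − 1.00| = 1 − 0.00 = 1.00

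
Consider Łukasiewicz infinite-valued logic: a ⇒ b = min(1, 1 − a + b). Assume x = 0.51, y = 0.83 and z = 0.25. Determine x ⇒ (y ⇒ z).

0.91

y ⇒ z = min(1, 1 − 0.83 + 0.25) = min(1, 0.42) = 0.42
x ⇒ (y ⇒ z) = min(1, 1 − 0.51 + 0.42) = min(1, 0.91) = 0.91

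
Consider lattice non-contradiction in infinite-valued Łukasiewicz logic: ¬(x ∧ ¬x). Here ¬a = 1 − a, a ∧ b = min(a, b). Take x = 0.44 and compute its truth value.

0.56

¬x = 1 − 0.44 = 0.56
x ∧ ¬x = min(0.44, 0.56) = 0.44
¬(x ∧ ¬x) = 1 − 0.44 = 0.56
(The value 0.56 < 1 shows this instance is not satisfied; not a Ł∞-tautology — its value is 1 − min(a, 1−a).)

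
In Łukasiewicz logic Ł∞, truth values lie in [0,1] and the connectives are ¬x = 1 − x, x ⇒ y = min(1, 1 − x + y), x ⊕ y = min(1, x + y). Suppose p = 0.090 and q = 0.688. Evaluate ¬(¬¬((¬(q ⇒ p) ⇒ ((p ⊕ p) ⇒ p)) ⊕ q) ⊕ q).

0.000

q ⇒ p = min(1, 1 − 0.688 + 0.090) = min(1, 0.402) = 0.402
¬(q ⇒ p) = 1 − 0.402 = 0.598
p ⊕ p = min(1, 0.090 + 0.090) = min(1, 0.180) = 0.180
(p ⊕ p) ⇒ p = min(1, 1 − 0.180 + 0.090) = min(1, 0.910) = 0.910
¬(q ⇒ p) ⇒ ((p ⊕ p) ⇒ p) = min(1, 1 − 0.598 + 0.910) = min(1, 1.312) = 1.000
(¬(q ⇒ p) ⇒ ((p ⊕ p) ⇒ p)) ⊕ q = min(1, 1.000 + 0.688) = min(1, 1.688) = 1.000
¬((¬(q ⇒ p) ⇒ ((p ⊕ p) ⇒ p)) ⊕ q) = 1 − 1.000 = 0.000
¬¬((¬(q ⇒ p) ⇒ ((p ⊕ p) ⇒ p)) ⊕ q) = 1 − 0.000 = 1.000
¬¬((¬(q ⇒ p) ⇒ ((p ⊕ p) ⇒ p)) ⊕ q) ⊕ q = min(1, 1.000 + 0.688) = min(1, 1.688) = 1.000
¬(¬¬((¬(q ⇒ p) ⇒ ((p ⊕ p) ⇒ p)) ⊕ q) ⊕ q) = 1 − 1.000 = 0.000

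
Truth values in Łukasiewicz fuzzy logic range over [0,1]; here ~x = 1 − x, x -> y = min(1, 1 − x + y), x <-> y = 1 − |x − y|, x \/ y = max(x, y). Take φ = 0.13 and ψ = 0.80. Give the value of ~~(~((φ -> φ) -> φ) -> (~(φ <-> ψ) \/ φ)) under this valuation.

φ -> φ = min(1, 1 − 0.13 + 0.13) = min(1, 1.00) = 1.00
(φ -> φ) -> φ = min(1, 1 − 1.00 + 0.13) = min(1, 0.13) = 0.13
~((φ -> φ) -> φ) = 1 − 0.13 = 0.87
φ <-> ψ = 1 − |0.13 − 0.80| = 1 − 0.67 = 0.33
~(φ <-> ψ) = 1 − 0.33 = 0.67
~(φ <-> ψ) \/ φ = max(0.67, 0.13) = 0.67
~((φ -> φ) -> φ) -> (~(φ <-> ψ) \/ φ) = min(1, 1 − 0.87 + 0.67) = min(1, 0.80) = 0.80
~(~((φ -> φ) -> φ) -> (~(φ <-> ψ) \/ φ)) = 1 − 0.80 = 0.20
~~(~((φ -> φ) -> φ) -> (~(φ <-> ψ) \/ φ)) = 1 − 0.20 = 0.80

0.80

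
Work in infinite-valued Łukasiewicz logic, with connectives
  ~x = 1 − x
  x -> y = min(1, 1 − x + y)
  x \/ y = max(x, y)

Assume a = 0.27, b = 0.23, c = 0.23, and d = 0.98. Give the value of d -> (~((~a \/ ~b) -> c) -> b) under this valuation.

~a = 1 − 0.27 = 0.73
~b = 1 − 0.23 = 0.77
~a \/ ~b = max(0.73, 0.77) = 0.77
(~a \/ ~b) -> c = min(1, 1 − 0.77 + 0.23) = min(1, 0.46) = 0.46
~((~a \/ ~b) -> c) = 1 − 0.46 = 0.54
~((~a \/ ~b) -> c) -> b = min(1, 1 − 0.54 + 0.23) = min(1, 0.69) = 0.69
d -> (~((~a \/ ~b) -> c) -> b) = min(1, 1 − 0.98 + 0.69) = min(1, 0.71) = 0.71

0.71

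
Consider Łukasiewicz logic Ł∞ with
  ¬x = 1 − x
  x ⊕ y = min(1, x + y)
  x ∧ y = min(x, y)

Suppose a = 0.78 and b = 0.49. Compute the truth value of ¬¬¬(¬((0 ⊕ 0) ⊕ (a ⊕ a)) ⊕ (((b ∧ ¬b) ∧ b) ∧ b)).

0.51

0 ⊕ 0 = min(1, 0.00 + 0.00) = min(1, 0.00) = 0.00
a ⊕ a = min(1, 0.78 + 0.78) = min(1, 1.56) = 1.00
(0 ⊕ 0) ⊕ (a ⊕ a) = min(1, 0.00 + 1.00) = min(1, 1.00) = 1.00
¬((0 ⊕ 0) ⊕ (a ⊕ a)) = 1 − 1.00 = 0.00
¬b = 1 − 0.49 = 0.51
b ∧ ¬b = min(0.49, 0.51) = 0.49
(b ∧ ¬b) ∧ b = min(0.49, 0.49) = 0.49
((b ∧ ¬b) ∧ b) ∧ b = min(0.49, 0.49) = 0.49
¬((0 ⊕ 0) ⊕ (a ⊕ a)) ⊕ (((b ∧ ¬b) ∧ b) ∧ b) = min(1, 0.00 + 0.49) = min(1, 0.49) = 0.49
¬(¬((0 ⊕ 0) ⊕ (a ⊕ a)) ⊕ (((b ∧ ¬b) ∧ b) ∧ b)) = 1 − 0.49 = 0.51
¬¬(¬((0 ⊕ 0) ⊕ (a ⊕ a)) ⊕ (((b ∧ ¬b) ∧ b) ∧ b)) = 1 − 0.51 = 0.49
¬¬¬(¬((0 ⊕ 0) ⊕ (a ⊕ a)) ⊕ (((b ∧ ¬b) ∧ b) ∧ b)) = 1 − 0.49 = 0.51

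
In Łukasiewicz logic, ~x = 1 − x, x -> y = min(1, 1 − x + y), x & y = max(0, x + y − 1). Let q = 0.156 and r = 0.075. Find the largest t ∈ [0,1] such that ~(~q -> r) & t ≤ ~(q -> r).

~q = 1 − 0.156 = 0.844
~q -> r = min(1, 1 − 0.844 + 0.075) = min(1, 0.231) = 0.231
~(~q -> r) = 1 − 0.231 = 0.769
So the left factor is ~(~q -> r) = 0.769.
q -> r = min(1, 1 − 0.156 + 0.075) = min(1, 0.919) = 0.919
~(q -> r) = 1 − 0.919 = 0.081
So the right-hand bound is ~(q -> r) = 0.081.
The residuum of the Łukasiewicz t-norm gives the supremum: min(1, 1 − 0.769 + 0.081).
1 − 0.769 + 0.081 = 0.312, so t = min(1, 0.312) = 0.312.
Check: 0.769 & 0.312 = max(0, 0.081) = 0.081 ≤ 0.081.

0.312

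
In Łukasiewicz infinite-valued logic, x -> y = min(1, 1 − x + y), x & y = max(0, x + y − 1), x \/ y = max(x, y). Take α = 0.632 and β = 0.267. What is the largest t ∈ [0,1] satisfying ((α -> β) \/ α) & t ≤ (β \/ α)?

α -> β = min(1, 1 − 0.632 + 0.267) = min(1, 0.635) = 0.635
(α -> β) \/ α = max(0.635, 0.632) = 0.635
So the left factor is (α -> β) \/ α = 0.635.
β \/ α = max(0.267, 0.632) = 0.632
So the right-hand bound is β \/ α = 0.632.
The residuum of the Łukasiewicz t-norm gives the supremum: min(1, 1 − 0.635 + 0.632).
1 − 0.635 + 0.632 = 0.997, so t = min(1, 0.997) = 0.997.
Check: 0.635 & 0.997 = max(0, 0.632) = 0.632 ≤ 0.632.

0.997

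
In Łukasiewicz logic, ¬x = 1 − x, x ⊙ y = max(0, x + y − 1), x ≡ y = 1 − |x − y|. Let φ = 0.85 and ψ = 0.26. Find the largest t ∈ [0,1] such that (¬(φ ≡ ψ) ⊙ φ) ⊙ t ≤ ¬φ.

0.71

φ ≡ ψ = 1 − |0.85 − 0.26| = 1 − 0.59 = 0.41
¬(φ ≡ ψ) = 1 − 0.41 = 0.59
¬(φ ≡ ψ) ⊙ φ = max(0, 0.59 + 0.85 − 1) = max(0, 0.44) = 0.44
So the left factor is ¬(φ ≡ ψ) ⊙ φ = 0.44.
¬φ = 1 − 0.85 = 0.15
So the right-hand bound is ¬φ = 0.15.
The residuum of the Łukasiewicz t-norm gives the supremum: min(1, 1 − 0.44 + 0.15).
1 − 0.44 + 0.15 = 0.71, so t = min(1, 0.71) = 0.71.
Check: 0.44 ⊙ 0.71 = max(0, 0.15) = 0.15 ≤ 0.15.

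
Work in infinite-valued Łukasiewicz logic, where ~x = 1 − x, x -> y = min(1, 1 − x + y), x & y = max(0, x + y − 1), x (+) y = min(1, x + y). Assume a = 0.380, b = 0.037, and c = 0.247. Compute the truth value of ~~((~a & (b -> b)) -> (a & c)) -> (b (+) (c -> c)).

~a = 1 − 0.380 = 0.620
b -> b = min(1, 1 − 0.037 + 0.037) = min(1, 1.000) = 1.000
~a & (b -> b) = max(0, 0.620 + 1.000 − 1) = max(0, 0.620) = 0.620
a & c = max(0, 0.380 + 0.247 − 1) = max(0, -0.373) = 0.000
(~a & (b -> b)) -> (a & c) = min(1, 1 − 0.620 + 0.000) = min(1, 0.380) = 0.380
~((~a & (b -> b)) -> (a & c)) = 1 − 0.380 = 0.620
~~((~a & (b -> b)) -> (a & c)) = 1 − 0.620 = 0.380
c -> c = min(1, 1 − 0.247 + 0.247) = min(1, 1.000) = 1.000
b (+) (c -> c) = min(1, 0.037 + 1.000) = min(1, 1.037) = 1.000
~~((~a & (b -> b)) -> (a & c)) -> (b (+) (c -> c)) = min(1, 1 − 0.380 + 1.000) = min(1, 1.620) = 1.000

1.000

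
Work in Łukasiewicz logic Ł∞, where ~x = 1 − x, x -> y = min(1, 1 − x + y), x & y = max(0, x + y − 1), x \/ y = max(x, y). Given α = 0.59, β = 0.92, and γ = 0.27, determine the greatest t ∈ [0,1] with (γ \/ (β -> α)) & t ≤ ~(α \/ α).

β -> α = min(1, 1 − 0.92 + 0.59) = min(1, 0.67) = 0.67
γ \/ (β -> α) = max(0.27, 0.67) = 0.67
So the left factor is γ \/ (β -> α) = 0.67.
α \/ α = max(0.59, 0.59) = 0.59
~(α \/ α) = 1 − 0.59 = 0.41
So the right-hand bound is ~(α \/ α) = 0.41.
The residuum of the Łukasiewicz t-norm gives the supremum: min(1, 1 − 0.67 + 0.41).
1 − 0.67 + 0.41 = 0.74, so t = min(1, 0.74) = 0.74.
Check: 0.67 & 0.74 = max(0, 0.41) = 0.41 ≤ 0.41.

0.74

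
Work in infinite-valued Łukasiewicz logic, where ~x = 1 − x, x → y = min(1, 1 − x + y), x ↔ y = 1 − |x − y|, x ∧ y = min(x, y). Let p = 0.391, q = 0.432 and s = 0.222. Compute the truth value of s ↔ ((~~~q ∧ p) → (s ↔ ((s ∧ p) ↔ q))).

~q = 1 − 0.432 = 0.568
~~q = 1 − 0.568 = 0.432
~~~q = 1 − 0.432 = 0.568
~~~q ∧ p = min(0.568, 0.391) = 0.391
s ∧ p = min(0.222, 0.391) = 0.222
(s ∧ p) ↔ q = 1 − |0.222 − 0.432| = 1 − 0.210 = 0.790
s ↔ ((s ∧ p) ↔ q) = 1 − |0.222 − 0.790| = 1 − 0.568 = 0.432
(~~~q ∧ p) → (s ↔ ((s ∧ p) ↔ q)) = min(1, 1 − 0.391 + 0.432) = min(1, 1.041) = 1.000
s ↔ ((~~~q ∧ p) → (s ↔ ((s ∧ p) ↔ q))) = 1 − |0.222 − 1.000| = 1 − 0.778 = 0.222

0.222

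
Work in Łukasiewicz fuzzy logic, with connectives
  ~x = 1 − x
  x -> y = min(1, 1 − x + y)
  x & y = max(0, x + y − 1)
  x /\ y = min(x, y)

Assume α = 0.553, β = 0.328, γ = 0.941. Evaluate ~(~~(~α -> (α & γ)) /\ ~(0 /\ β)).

~α = 1 − 0.553 = 0.447
α & γ = max(0, 0.553 + 0.941 − 1) = max(0, 0.494) = 0.494
~α -> (α & γ) = min(1, 1 − 0.447 + 0.494) = min(1, 1.047) = 1.000
~(~α -> (α & γ)) = 1 − 1.000 = 0.000
~~(~α -> (α & γ)) = 1 − 0.000 = 1.000
0 /\ β = min(0.000, 0.328) = 0.000
~(0 /\ β) = 1 − 0.000 = 1.000
~~(~α -> (α & γ)) /\ ~(0 /\ β) = min(1.000, 1.000) = 1.000
~(~~(~α -> (α & γ)) /\ ~(0 /\ β)) = 1 − 1.000 = 0.000

0.000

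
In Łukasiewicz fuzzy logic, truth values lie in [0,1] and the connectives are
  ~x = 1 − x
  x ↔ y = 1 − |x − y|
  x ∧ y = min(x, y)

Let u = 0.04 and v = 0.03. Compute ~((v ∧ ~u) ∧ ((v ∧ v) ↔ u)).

~u = 1 − 0.04 = 0.96
v ∧ ~u = min(0.03, 0.96) = 0.03
v ∧ v = min(0.03, 0.03) = 0.03
(v ∧ v) ↔ u = 1 − |0.03 − 0.04| = 1 − 0.01 = 0.99
(v ∧ ~u) ∧ ((v ∧ v) ↔ u) = min(0.03, 0.99) = 0.03
~((v ∧ ~u) ∧ ((v ∧ v) ↔ u)) = 1 − 0.03 = 0.97

0.97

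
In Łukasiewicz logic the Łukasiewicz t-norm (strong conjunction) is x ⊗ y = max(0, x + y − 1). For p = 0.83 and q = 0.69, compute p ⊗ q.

0.52

p ⊗ q = max(0, 0.83 + 0.69 − 1) = max(0, 0.52) = 0.52
For comparison, the Gödel (minimum) t-norm min(x, y) would give 0.69.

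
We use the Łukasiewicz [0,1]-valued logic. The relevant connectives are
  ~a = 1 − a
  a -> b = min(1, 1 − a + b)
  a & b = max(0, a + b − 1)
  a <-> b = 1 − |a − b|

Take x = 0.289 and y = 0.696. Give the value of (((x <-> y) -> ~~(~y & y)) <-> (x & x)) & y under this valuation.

0.289

x <-> y = 1 − |0.289 − 0.696| = 1 − 0.407 = 0.593
~y = 1 − 0.696 = 0.304
~y & y = max(0, 0.304 + 0.696 − 1) = max(0, 0.000) = 0.000
~(~y & y) = 1 − 0.000 = 1.000
~~(~y & y) = 1 − 1.000 = 0.000
(x <-> y) -> ~~(~y & y) = min(1, 1 − 0.593 + 0.000) = min(1, 0.407) = 0.407
x & x = max(0, 0.289 + 0.289 − 1) = max(0, -0.422) = 0.000
((x <-> y) -> ~~(~y & y)) <-> (x & x) = 1 − |0.407 − 0.000| = 1 − 0.407 = 0.593
(((x <-> y) -> ~~(~y & y)) <-> (x & x)) & y = max(0, 0.593 + 0.696 − 1) = max(0, 0.289) = 0.289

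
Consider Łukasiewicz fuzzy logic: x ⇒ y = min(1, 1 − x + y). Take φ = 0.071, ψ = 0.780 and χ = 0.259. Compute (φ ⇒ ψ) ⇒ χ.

0.259

φ ⇒ ψ = min(1, 1 − 0.071 + 0.780) = min(1, 1.709) = 1.000
(φ ⇒ ψ) ⇒ χ = min(1, 1 − 1.000 + 0.259) = min(1, 0.259) = 0.259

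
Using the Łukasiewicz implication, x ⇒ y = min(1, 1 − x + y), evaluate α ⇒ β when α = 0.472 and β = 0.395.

0.923

α ⇒ β = min(1, 1 − 0.472 + 0.395) = min(1, 0.923) = 0.923
For comparison, the Gödel implication (1 if x ≤ y else y) would give 0.395.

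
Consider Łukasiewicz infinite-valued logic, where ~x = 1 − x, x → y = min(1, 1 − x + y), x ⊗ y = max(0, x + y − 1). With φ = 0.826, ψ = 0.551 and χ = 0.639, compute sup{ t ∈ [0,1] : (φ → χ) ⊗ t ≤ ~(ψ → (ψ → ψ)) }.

φ → χ = min(1, 1 − 0.826 + 0.639) = min(1, 0.813) = 0.813
So the left factor is φ → χ = 0.813.
ψ → ψ = min(1, 1 − 0.551 + 0.551) = min(1, 1.000) = 1.000
ψ → (ψ → ψ) = min(1, 1 − 0.551 + 1.000) = min(1, 1.449) = 1.000
~(ψ → (ψ → ψ)) = 1 − 1.000 = 0.000
So the right-hand bound is ~(ψ → (ψ → ψ)) = 0.000.
The residuum of the Łukasiewicz t-norm gives the supremum: min(1, 1 − 0.813 + 0.000).
1 − 0.813 + 0.000 = 0.187, so t = min(1, 0.187) = 0.187.
Check: 0.813 ⊗ 0.187 = max(0, 0.000) = 0.000 ≤ 0.000.

0.187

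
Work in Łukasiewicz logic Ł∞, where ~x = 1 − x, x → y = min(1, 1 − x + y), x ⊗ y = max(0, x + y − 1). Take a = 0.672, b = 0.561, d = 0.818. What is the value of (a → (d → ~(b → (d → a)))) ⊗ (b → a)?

d → a = min(1, 1 − 0.818 + 0.672) = min(1, 0.854) = 0.854
b → (d → a) = min(1, 1 − 0.561 + 0.854) = min(1, 1.293) = 1.000
~(b → (d → a)) = 1 − 1.000 = 0.000
d → ~(b → (d → a)) = min(1, 1 − 0.818 + 0.000) = min(1, 0.182) = 0.182
a → (d → ~(b → (d → a))) = min(1, 1 − 0.672 + 0.182) = min(1, 0.510) = 0.510
b → a = min(1, 1 − 0.561 + 0.672) = min(1, 1.111) = 1.000
(a → (d → ~(b → (d → a)))) ⊗ (b → a) = max(0, 0.510 + 1.000 − 1) = max(0, 0.510) = 0.510

0.510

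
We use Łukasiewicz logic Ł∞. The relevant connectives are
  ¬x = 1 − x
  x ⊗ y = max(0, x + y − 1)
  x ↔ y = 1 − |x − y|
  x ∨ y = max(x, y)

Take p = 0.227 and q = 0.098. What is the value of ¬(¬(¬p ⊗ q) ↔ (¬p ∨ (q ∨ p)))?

¬p = 1 − 0.227 = 0.773
¬p ⊗ q = max(0, 0.773 + 0.098 − 1) = max(0, -0.129) = 0.000
¬(¬p ⊗ q) = 1 − 0.000 = 1.000
q ∨ p = max(0.098, 0.227) = 0.227
¬p ∨ (q ∨ p) = max(0.773, 0.227) = 0.773
¬(¬p ⊗ q) ↔ (¬p ∨ (q ∨ p)) = 1 − |1.000 − 0.773| = 1 − 0.227 = 0.773
¬(¬(¬p ⊗ q) ↔ (¬p ∨ (q ∨ p))) = 1 − 0.773 = 0.227

0.227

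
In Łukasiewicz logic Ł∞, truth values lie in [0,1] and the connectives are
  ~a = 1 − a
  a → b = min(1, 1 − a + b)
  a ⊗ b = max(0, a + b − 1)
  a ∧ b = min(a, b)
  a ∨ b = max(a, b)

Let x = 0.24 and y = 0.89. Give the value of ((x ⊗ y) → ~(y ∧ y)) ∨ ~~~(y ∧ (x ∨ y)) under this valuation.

0.98

x ⊗ y = max(0, 0.24 + 0.89 − 1) = max(0, 0.13) = 0.13
y ∧ y = min(0.89, 0.89) = 0.89
~(y ∧ y) = 1 − 0.89 = 0.11
(x ⊗ y) → ~(y ∧ y) = min(1, 1 − 0.13 + 0.11) = min(1, 0.98) = 0.98
x ∨ y = max(0.24, 0.89) = 0.89
y ∧ (x ∨ y) = min(0.89, 0.89) = 0.89
~(y ∧ (x ∨ y)) = 1 − 0.89 = 0.11
~~(y ∧ (x ∨ y)) = 1 − 0.11 = 0.89
~~~(y ∧ (x ∨ y)) = 1 − 0.89 = 0.11
((x ⊗ y) → ~(y ∧ y)) ∨ ~~~(y ∧ (x ∨ y)) = max(0.98, 0.11) = 0.98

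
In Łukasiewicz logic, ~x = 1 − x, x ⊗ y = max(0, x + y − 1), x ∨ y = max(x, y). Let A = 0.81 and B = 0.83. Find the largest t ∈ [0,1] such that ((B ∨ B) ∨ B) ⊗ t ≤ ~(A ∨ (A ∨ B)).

0.34

B ∨ B = max(0.83, 0.83) = 0.83
(B ∨ B) ∨ B = max(0.83, 0.83) = 0.83
So the left factor is (B ∨ B) ∨ B = 0.83.
A ∨ B = max(0.81, 0.83) = 0.83
A ∨ (A ∨ B) = max(0.81, 0.83) = 0.83
~(A ∨ (A ∨ B)) = 1 − 0.83 = 0.17
So the right-hand bound is ~(A ∨ (A ∨ B)) = 0.17.
The residuum of the Łukasiewicz t-norm gives the supremum: min(1, 1 − 0.83 + 0.17).
1 − 0.83 + 0.17 = 0.34, so t = min(1, 0.34) = 0.34.
Check: 0.83 ⊗ 0.34 = max(0, 0.17) = 0.17 ≤ 0.17.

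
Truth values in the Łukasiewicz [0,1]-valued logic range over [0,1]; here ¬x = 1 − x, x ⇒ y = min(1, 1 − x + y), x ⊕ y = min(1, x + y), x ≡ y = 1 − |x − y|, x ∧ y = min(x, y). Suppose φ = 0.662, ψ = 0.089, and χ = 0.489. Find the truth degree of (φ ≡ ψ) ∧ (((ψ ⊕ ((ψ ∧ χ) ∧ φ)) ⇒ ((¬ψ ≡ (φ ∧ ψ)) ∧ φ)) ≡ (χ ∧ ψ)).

0.089

φ ≡ ψ = 1 − |0.662 − 0.089| = 1 − 0.573 = 0.427
ψ ∧ χ = min(0.089, 0.489) = 0.089
(ψ ∧ χ) ∧ φ = min(0.089, 0.662) = 0.089
ψ ⊕ ((ψ ∧ χ) ∧ φ) = min(1, 0.089 + 0.089) = min(1, 0.178) = 0.178
¬ψ = 1 − 0.089 = 0.911
φ ∧ ψ = min(0.662, 0.089) = 0.089
¬ψ ≡ (φ ∧ ψ) = 1 − |0.911 − 0.089| = 1 − 0.822 = 0.178
(¬ψ ≡ (φ ∧ ψ)) ∧ φ = min(0.178, 0.662) = 0.178
(ψ ⊕ ((ψ ∧ χ) ∧ φ)) ⇒ ((¬ψ ≡ (φ ∧ ψ)) ∧ φ) = min(1, 1 − 0.178 + 0.178) = min(1, 1.000) = 1.000
χ ∧ ψ = min(0.489, 0.089) = 0.089
((ψ ⊕ ((ψ ∧ χ) ∧ φ)) ⇒ ((¬ψ ≡ (φ ∧ ψ)) ∧ φ)) ≡ (χ ∧ ψ) = 1 − |1.000 − 0.089| = 1 − 0.911 = 0.089
(φ ≡ ψ) ∧ (((ψ ⊕ ((ψ ∧ χ) ∧ φ)) ⇒ ((¬ψ ≡ (φ ∧ ψ)) ∧ φ)) ≡ (χ ∧ ψ)) = min(0.427, 0.089) = 0.089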